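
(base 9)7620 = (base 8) 12747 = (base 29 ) 6ja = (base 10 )5607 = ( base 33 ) 54U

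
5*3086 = 15430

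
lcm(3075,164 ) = 12300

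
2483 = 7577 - 5094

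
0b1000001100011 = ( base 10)4195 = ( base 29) 4sj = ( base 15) 139a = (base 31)4BA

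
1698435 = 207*8205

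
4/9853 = 4/9853 = 0.00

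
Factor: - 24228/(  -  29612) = 9/11 = 3^2 * 11^( - 1 ) 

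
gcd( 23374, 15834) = 754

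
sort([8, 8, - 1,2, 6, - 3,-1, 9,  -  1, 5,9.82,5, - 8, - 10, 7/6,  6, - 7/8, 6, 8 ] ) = [ - 10, - 8, - 3, - 1, - 1, - 1, - 7/8, 7/6,  2, 5,5,6, 6  ,  6, 8, 8, 8,9,9.82]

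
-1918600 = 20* (  -  95930)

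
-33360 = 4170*( - 8) 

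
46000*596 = 27416000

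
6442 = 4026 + 2416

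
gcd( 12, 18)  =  6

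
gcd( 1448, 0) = 1448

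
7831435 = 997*7855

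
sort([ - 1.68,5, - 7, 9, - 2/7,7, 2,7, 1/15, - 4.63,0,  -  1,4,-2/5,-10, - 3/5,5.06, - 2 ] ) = [ - 10, - 7, - 4.63, - 2, - 1.68, - 1, - 3/5,  -  2/5, - 2/7, 0, 1/15, 2,4,5,5.06,7  ,  7,9 ] 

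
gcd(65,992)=1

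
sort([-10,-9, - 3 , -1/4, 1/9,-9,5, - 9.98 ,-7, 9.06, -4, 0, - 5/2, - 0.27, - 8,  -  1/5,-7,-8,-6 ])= [ - 10, - 9.98, - 9,- 9, -8, -8, - 7,- 7,- 6, - 4, - 3, -5/2,-0.27,  -  1/4, - 1/5, 0,1/9 , 5, 9.06]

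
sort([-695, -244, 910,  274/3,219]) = [ - 695 , - 244,274/3, 219, 910 ]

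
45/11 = 4 + 1/11=4.09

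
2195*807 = 1771365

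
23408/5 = 23408/5 = 4681.60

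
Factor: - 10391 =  - 10391^1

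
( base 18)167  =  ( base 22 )jl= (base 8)667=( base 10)439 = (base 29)f4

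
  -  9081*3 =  - 27243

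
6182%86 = 76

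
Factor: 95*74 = 7030 = 2^1 * 5^1*19^1 *37^1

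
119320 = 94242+25078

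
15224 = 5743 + 9481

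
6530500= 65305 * 100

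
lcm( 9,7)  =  63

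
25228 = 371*68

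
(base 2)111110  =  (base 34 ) 1S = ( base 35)1r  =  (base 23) 2G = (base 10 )62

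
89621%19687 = 10873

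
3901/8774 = 3901/8774 = 0.44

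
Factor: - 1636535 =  - 5^1*327307^1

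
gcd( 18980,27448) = 292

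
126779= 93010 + 33769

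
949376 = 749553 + 199823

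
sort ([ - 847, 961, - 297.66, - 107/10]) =[ - 847, - 297.66  , - 107/10,961]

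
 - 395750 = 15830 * ( - 25) 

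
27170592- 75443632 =-48273040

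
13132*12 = 157584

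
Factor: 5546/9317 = 2^1*7^ ( - 1)*11^(- 3)*47^1* 59^1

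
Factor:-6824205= -3^2 * 5^1* 139^1*1091^1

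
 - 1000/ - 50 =20+ 0/1 = 20.00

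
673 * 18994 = 12782962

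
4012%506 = 470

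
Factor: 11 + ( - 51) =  - 2^3*5^1 = -40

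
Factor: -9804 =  - 2^2 *3^1*19^1*43^1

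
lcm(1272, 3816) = 3816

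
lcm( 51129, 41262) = 2351934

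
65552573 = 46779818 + 18772755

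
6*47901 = 287406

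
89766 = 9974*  9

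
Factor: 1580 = 2^2*5^1*79^1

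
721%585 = 136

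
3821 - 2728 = 1093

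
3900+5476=9376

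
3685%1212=49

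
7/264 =7/264 = 0.03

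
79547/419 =79547/419 =189.85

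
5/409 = 5/409 = 0.01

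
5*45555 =227775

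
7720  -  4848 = 2872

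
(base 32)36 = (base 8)146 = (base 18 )5C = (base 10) 102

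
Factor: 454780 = 2^2*5^1* 22739^1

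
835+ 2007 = 2842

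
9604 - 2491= 7113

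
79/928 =79/928 = 0.09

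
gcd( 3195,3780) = 45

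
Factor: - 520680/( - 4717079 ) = 2^3*3^1*5^1*4339^1  *4717079^( - 1 ) 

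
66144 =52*1272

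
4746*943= 4475478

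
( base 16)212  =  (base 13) 31A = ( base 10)530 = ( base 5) 4110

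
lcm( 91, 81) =7371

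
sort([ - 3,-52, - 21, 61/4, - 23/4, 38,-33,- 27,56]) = [ - 52, - 33, - 27,  -  21, - 23/4, - 3,  61/4, 38, 56]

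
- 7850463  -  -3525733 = -4324730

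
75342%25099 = 45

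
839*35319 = 29632641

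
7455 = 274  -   - 7181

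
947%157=5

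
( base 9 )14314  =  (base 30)aod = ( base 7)40243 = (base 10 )9733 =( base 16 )2605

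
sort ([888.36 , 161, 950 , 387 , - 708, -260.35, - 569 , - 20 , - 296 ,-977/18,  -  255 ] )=[ - 708, - 569,  -  296, - 260.35, - 255, - 977/18 , - 20,  161, 387,888.36 , 950 ] 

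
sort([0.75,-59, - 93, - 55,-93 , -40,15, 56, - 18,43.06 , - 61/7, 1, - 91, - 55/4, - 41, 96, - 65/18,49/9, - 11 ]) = [ - 93, - 93,-91, - 59, - 55, - 41, - 40, - 18,- 55/4,- 11, - 61/7, - 65/18,0.75,1, 49/9,15, 43.06, 56,96]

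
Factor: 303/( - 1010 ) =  - 3/10 = - 2^( - 1)*3^1*5^( - 1) 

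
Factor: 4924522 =2^1*2462261^1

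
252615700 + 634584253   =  887199953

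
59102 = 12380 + 46722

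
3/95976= 1/31992 =0.00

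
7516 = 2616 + 4900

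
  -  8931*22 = -196482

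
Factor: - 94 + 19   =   - 3^1 * 5^2 = - 75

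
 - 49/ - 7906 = 49/7906 = 0.01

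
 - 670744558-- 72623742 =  - 598120816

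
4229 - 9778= - 5549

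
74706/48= 1556 +3/8 = 1556.38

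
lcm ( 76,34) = 1292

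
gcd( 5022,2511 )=2511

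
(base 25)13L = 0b1011010001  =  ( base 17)287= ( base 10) 721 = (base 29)op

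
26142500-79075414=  - 52932914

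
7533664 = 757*9952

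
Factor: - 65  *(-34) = 2210 = 2^1*5^1 * 13^1*17^1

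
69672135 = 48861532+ 20810603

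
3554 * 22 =78188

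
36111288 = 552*65419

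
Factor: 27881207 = 17^1*1640071^1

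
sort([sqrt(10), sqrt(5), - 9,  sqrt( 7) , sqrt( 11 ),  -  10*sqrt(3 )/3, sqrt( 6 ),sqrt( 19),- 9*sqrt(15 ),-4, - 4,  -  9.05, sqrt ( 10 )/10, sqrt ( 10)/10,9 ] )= [  -  9*sqrt( 15 ), - 9.05, - 9,  -  10*sqrt( 3)/3,-4, - 4, sqrt(10)/10,sqrt( 10) /10,sqrt( 5), sqrt( 6),sqrt(7 ), sqrt( 10),  sqrt( 11), sqrt(19),9] 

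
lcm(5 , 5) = 5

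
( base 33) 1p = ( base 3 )2011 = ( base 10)58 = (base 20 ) 2i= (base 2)111010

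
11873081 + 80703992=92577073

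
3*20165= 60495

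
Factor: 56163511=1237^1*45403^1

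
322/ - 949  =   - 322/949 = - 0.34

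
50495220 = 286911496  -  236416276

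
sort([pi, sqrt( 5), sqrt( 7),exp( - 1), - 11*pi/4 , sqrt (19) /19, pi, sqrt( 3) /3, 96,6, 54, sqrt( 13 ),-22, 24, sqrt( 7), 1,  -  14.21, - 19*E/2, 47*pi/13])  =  [ -19*E/2, - 22, - 14.21, - 11*pi/4,sqrt(19)/19,  exp( - 1), sqrt( 3) /3,1, sqrt ( 5), sqrt( 7) , sqrt( 7), pi, pi,  sqrt( 13), 6,47*pi/13,24, 54,  96]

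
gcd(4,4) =4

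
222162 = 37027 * 6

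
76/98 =38/49=0.78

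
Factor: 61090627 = 13^2* 223^1*1621^1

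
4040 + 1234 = 5274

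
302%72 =14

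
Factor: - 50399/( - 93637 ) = 101^1*499^1  *  93637^( - 1 ) 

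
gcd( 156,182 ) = 26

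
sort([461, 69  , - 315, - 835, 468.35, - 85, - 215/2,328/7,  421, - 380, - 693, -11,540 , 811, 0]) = [ - 835,  -  693, - 380,  -  315, - 215/2, - 85, - 11,0, 328/7, 69,421,461, 468.35 , 540,811 ]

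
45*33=1485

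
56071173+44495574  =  100566747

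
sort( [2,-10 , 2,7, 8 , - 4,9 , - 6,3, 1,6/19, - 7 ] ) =[ - 10, - 7, - 6, - 4,6/19 , 1,2,2  ,  3 , 7,8, 9]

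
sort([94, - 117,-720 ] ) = [ - 720, - 117, 94] 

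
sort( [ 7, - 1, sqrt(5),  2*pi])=[ - 1, sqrt( 5),2* pi, 7]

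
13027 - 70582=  - 57555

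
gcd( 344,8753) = 1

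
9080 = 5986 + 3094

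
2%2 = 0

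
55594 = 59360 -3766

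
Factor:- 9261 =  - 3^3 * 7^3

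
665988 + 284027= 950015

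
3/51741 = 1/17247 = 0.00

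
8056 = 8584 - 528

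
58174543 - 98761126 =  - 40586583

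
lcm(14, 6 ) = 42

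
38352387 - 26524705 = 11827682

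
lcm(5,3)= 15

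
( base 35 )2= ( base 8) 2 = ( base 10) 2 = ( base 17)2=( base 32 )2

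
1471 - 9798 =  - 8327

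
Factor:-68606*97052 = -6658349512=- 2^3*19^1*1277^1*34303^1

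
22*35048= 771056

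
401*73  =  29273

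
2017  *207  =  417519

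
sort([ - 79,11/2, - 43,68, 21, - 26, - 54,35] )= [ - 79, - 54, - 43, - 26, 11/2, 21 , 35, 68 ]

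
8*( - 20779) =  - 166232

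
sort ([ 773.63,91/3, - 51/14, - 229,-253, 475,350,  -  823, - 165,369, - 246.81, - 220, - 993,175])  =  [ - 993,-823, - 253, - 246.81, - 229, - 220, - 165, - 51/14,91/3,175,350,369,475,773.63 ] 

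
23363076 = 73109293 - 49746217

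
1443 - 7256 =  - 5813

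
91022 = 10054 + 80968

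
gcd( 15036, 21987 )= 21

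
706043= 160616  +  545427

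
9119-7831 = 1288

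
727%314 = 99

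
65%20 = 5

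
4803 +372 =5175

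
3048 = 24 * 127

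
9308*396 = 3685968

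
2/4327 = 2/4327 = 0.00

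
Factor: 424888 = 2^3*173^1*307^1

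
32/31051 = 32/31051=0.00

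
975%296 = 87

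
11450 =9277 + 2173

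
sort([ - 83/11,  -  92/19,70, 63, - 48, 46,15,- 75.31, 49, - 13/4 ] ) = [-75.31 ,  -  48, - 83/11, - 92/19, - 13/4 , 15,46,49,  63, 70 ]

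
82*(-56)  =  -4592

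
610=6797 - 6187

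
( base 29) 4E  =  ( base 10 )130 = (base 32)42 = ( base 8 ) 202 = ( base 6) 334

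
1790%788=214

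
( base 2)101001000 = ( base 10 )328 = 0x148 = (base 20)G8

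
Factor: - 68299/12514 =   -  2^( - 1)*7^1 *11^1*887^1*6257^( - 1) 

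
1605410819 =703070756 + 902340063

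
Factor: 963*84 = 2^2*3^3  *7^1*107^1= 80892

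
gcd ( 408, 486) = 6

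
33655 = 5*6731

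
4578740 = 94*48710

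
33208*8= 265664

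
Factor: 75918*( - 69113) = -5246920734 = - 2^1*3^1*11^1*61^1*103^1*12653^1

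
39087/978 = 39 + 315/326 = 39.97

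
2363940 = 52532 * 45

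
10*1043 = 10430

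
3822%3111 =711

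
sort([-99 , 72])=[-99,72]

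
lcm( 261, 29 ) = 261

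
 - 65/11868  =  -65/11868 = -0.01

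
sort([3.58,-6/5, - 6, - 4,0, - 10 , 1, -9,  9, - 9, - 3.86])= [  -  10, - 9, - 9, - 6, - 4,-3.86,- 6/5,0, 1, 3.58,9]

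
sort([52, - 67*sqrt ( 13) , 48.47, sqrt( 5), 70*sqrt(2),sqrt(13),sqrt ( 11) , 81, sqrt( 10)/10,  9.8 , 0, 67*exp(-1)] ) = [ - 67*sqrt( 13), 0, sqrt(  10)/10,sqrt ( 5), sqrt( 11), sqrt (13), 9.8, 67*exp( - 1),48.47 , 52, 81,70 * sqrt(2 )]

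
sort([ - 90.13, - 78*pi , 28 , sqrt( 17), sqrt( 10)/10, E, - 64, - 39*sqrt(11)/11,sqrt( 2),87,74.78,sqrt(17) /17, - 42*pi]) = [ - 78*pi,-42*pi, - 90.13, - 64 , - 39*sqrt(11)/11,  sqrt(17)/17, sqrt( 10 )/10, sqrt (2 ), E, sqrt( 17 ),28, 74.78,87 ]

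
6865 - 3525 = 3340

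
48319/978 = 49 + 397/978 = 49.41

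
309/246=1 + 21/82 = 1.26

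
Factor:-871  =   - 13^1*67^1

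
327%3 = 0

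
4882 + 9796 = 14678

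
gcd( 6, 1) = 1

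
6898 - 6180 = 718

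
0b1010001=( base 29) 2n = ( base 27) 30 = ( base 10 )81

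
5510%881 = 224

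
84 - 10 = 74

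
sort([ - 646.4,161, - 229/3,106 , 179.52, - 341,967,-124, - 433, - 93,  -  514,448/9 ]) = [ - 646.4, - 514, - 433, - 341, - 124, - 93, - 229/3 , 448/9, 106,161,179.52,967 ]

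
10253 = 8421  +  1832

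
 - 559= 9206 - 9765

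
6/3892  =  3/1946 =0.00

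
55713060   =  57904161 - 2191101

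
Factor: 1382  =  2^1*691^1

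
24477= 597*41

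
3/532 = 3/532  =  0.01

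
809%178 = 97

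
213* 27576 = 5873688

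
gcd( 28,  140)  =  28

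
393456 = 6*65576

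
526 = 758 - 232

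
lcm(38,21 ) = 798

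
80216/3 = 80216/3  =  26738.67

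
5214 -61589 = -56375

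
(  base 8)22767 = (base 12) 575b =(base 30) ANT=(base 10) 9719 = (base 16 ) 25F7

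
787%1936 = 787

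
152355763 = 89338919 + 63016844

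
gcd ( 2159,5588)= 127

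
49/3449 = 49/3449  =  0.01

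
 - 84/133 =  - 12/19  =  - 0.63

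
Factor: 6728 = 2^3 * 29^2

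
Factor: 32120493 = 3^1*10706831^1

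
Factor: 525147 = 3^1*7^1*17^1 * 1471^1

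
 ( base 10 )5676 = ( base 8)13054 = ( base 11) 42a0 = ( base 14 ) 20D6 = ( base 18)h96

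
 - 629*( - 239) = 150331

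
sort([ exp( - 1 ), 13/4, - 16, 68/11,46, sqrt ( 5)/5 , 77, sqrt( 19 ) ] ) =[-16,exp( - 1 ),sqrt( 5)/5, 13/4,  sqrt( 19 ), 68/11,46,77 ] 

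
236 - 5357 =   -  5121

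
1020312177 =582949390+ 437362787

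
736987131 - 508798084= 228189047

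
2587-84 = 2503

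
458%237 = 221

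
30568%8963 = 3679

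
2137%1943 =194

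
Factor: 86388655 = 5^1*17277731^1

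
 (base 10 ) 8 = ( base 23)8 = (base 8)10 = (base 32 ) 8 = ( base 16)8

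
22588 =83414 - 60826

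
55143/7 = 55143/7 = 7877.57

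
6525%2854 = 817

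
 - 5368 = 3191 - 8559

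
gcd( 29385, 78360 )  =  9795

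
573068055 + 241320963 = 814389018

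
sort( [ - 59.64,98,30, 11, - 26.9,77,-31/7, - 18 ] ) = [ - 59.64,-26.9,  -  18,-31/7,11, 30,77,  98]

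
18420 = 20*921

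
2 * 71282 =142564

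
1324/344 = 331/86 = 3.85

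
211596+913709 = 1125305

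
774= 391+383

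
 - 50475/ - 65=776 + 7/13 = 776.54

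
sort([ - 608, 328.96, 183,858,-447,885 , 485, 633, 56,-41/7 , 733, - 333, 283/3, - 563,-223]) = [- 608,  -  563, - 447 , - 333  , - 223,  -  41/7,  56 , 283/3 , 183,328.96, 485,633,733,858, 885 ]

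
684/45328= 171/11332 = 0.02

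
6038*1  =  6038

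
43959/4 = 10989 +3/4= 10989.75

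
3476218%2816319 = 659899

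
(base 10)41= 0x29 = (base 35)16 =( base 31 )1a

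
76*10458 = 794808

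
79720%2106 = 1798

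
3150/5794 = 1575/2897  =  0.54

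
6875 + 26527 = 33402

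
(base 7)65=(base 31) 1g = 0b101111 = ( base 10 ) 47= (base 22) 23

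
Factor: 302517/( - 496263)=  - 3^1*43^(  -  1)*3847^ (  -  1)*33613^1=-100839/165421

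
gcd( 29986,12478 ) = 2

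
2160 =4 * 540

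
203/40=203/40 = 5.08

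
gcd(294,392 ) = 98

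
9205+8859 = 18064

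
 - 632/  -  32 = 79/4=19.75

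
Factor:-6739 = - 23^1*293^1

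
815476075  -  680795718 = 134680357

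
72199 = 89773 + -17574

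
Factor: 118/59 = 2^1=2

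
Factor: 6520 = 2^3*5^1*163^1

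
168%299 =168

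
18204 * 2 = 36408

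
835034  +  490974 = 1326008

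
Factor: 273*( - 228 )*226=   -  14067144 = - 2^3 * 3^2*7^1*13^1 * 19^1* 113^1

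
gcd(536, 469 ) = 67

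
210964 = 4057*52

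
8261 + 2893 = 11154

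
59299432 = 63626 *932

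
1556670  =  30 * 51889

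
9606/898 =4803/449 = 10.70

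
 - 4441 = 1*( - 4441 ) 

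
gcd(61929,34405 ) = 6881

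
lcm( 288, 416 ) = 3744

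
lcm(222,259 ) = 1554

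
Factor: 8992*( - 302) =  - 2715584 =- 2^6 * 151^1*281^1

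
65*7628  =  495820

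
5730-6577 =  - 847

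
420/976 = 105/244 = 0.43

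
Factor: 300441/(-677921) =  - 3^1*17^1 * 43^1*137^1*773^( - 1)*877^( - 1 ) 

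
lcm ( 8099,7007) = 623623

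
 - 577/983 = - 577/983  =  - 0.59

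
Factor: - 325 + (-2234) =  - 2559 =- 3^1*853^1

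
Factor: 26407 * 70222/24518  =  13^( - 1 )*23^( - 1 )*41^(-1 ) * 26407^1*35111^1 = 927176177/12259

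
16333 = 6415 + 9918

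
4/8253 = 4/8253 = 0.00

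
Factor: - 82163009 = -82163009^1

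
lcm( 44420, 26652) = 133260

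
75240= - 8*(- 9405 ) 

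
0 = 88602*0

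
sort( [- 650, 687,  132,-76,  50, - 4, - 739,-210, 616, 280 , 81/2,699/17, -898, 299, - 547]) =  [-898, - 739, - 650,-547, - 210, - 76,-4, 81/2 , 699/17, 50, 132, 280,299, 616,687 ]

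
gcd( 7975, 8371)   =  11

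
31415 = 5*6283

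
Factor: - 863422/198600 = - 2^( - 2)*3^( - 1 )*5^( - 2 )*7^1*331^ (  -  1 )*61673^1  =  -  431711/99300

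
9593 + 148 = 9741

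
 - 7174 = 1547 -8721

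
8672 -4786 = 3886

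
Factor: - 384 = -2^7*3^1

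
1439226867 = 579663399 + 859563468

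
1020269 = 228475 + 791794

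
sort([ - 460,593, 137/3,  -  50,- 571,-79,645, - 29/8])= [ - 571,  -  460 ,-79, - 50,  -  29/8,137/3,  593, 645]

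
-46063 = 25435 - 71498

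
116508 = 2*58254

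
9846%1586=330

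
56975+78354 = 135329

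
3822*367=1402674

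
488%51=29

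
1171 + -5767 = -4596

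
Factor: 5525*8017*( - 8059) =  - 356964741575 = - 5^2*13^1* 17^1*8017^1*8059^1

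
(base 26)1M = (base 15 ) 33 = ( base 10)48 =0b110000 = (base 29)1J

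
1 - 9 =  - 8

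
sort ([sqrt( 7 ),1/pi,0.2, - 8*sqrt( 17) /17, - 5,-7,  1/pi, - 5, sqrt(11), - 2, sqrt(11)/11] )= [ - 7, - 5, - 5,- 2,-8*sqrt ( 17) /17, 0.2,sqrt(11) /11,1/pi, 1/pi,sqrt(7),sqrt(11 ) ] 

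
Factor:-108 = -2^2*3^3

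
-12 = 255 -267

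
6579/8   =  6579/8 = 822.38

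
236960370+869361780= 1106322150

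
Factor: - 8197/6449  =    -  7^1*1171^1*6449^( - 1)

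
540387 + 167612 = 707999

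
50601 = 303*167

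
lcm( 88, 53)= 4664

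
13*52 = 676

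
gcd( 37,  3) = 1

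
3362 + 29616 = 32978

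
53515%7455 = 1330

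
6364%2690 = 984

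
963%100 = 63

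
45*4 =180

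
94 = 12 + 82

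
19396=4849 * 4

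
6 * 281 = 1686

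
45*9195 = 413775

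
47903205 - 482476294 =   -  434573089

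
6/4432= 3/2216 = 0.00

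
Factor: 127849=127849^1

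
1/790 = 1/790 = 0.00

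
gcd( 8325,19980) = 1665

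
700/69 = 700/69 = 10.14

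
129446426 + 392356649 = 521803075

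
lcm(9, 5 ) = 45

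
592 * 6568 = 3888256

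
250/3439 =250/3439= 0.07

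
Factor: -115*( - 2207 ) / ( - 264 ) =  - 2^( - 3 )*3^( -1 )*5^1*11^( - 1)*23^1*2207^1 = - 253805/264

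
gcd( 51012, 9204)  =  156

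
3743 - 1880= 1863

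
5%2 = 1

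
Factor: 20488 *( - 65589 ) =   -  2^3*3^1*13^1*197^1*21863^1 = - 1343787432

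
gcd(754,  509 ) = 1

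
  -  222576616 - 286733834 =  - 509310450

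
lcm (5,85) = 85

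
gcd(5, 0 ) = 5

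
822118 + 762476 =1584594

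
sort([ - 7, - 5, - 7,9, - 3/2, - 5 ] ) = [ - 7, - 7, - 5, - 5, - 3/2,9] 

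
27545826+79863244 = 107409070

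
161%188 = 161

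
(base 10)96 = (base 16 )60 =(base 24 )40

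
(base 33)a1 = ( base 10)331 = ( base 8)513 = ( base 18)107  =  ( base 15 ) 171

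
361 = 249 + 112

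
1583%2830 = 1583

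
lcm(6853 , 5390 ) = 479710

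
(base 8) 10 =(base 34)8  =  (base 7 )11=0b1000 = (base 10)8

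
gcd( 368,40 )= 8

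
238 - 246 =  - 8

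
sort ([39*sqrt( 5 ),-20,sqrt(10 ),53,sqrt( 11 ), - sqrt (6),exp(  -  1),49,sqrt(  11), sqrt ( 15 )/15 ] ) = [ - 20, - sqrt ( 6),sqrt( 15 ) /15, exp ( - 1),sqrt( 10), sqrt (11), sqrt (11 ),49, 53,  39*sqrt( 5 )]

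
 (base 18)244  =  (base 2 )1011010100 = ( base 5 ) 10344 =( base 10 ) 724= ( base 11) 5a9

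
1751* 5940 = 10400940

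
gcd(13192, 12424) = 8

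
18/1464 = 3/244 = 0.01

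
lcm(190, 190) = 190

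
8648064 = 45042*192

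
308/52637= 308/52637 = 0.01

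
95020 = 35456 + 59564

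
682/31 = 22  =  22.00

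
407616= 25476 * 16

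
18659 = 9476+9183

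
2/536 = 1/268 = 0.00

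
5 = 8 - 3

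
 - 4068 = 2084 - 6152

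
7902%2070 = 1692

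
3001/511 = 5 + 446/511 = 5.87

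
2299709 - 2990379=-690670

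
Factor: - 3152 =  - 2^4*197^1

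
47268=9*5252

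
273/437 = 273/437 = 0.62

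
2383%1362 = 1021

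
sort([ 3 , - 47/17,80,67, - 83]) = [ - 83,-47/17, 3, 67,80] 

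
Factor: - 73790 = -2^1*5^1  *47^1*157^1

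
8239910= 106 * 77735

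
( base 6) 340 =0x84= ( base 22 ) 60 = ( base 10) 132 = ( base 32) 44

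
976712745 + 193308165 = 1170020910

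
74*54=3996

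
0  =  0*538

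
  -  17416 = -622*28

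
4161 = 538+3623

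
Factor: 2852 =2^2*23^1* 31^1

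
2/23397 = 2/23397 = 0.00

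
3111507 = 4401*707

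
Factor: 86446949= 23^1*197^1 * 19079^1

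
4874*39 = 190086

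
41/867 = 41/867 = 0.05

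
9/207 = 1/23  =  0.04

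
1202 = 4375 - 3173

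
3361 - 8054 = -4693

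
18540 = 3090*6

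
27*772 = 20844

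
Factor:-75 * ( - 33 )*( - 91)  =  -3^2*5^2*7^1*11^1 * 13^1 = - 225225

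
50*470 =23500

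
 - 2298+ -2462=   -  4760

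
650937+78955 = 729892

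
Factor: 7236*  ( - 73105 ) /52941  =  -2^2* 3^2 * 5^1*7^(-1) *67^1*2521^( - 1 )*14621^1 = -176329260/17647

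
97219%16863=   12904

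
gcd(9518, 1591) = 1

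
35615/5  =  7123 = 7123.00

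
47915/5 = 9583 = 9583.00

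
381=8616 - 8235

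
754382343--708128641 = 1462510984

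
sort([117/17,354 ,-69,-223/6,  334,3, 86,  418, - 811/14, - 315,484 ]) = [  -  315 , - 69 , - 811/14, -223/6,3, 117/17, 86, 334, 354,418 , 484]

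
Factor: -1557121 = -179^1*8699^1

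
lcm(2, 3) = 6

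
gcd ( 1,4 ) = 1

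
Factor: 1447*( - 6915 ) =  - 10006005 = - 3^1*5^1*461^1*1447^1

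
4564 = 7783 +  -3219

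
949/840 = 949/840 = 1.13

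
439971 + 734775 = 1174746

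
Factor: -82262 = - 2^1*41131^1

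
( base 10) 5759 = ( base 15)1A8E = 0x167F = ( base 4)1121333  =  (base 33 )59H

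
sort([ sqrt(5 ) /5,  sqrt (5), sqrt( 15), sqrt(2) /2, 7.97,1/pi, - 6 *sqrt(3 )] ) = [-6*sqrt( 3),1/pi, sqrt( 5 ) /5, sqrt(2)/2,sqrt( 5), sqrt( 15), 7.97]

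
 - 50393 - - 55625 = 5232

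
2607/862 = 3 + 21/862 = 3.02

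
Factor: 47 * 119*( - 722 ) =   -  4038146 = -2^1*7^1*17^1 * 19^2*47^1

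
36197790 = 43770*827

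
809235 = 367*2205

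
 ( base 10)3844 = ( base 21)8F1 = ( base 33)3hg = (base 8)7404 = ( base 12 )2284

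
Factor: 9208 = 2^3 *1151^1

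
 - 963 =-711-252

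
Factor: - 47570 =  - 2^1*  5^1*67^1*71^1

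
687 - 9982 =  - 9295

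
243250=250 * 973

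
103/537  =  103/537 = 0.19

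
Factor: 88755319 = 3907^1*22717^1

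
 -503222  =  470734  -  973956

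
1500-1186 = 314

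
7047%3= 0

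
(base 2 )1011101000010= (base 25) 9D4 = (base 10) 5954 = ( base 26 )8l0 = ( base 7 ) 23234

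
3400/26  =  1700/13 = 130.77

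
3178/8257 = 3178/8257 = 0.38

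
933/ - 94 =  - 10 + 7/94 =-9.93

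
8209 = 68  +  8141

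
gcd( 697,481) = 1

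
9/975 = 3/325 = 0.01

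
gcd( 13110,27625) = 5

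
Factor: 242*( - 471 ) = -2^1*3^1 * 11^2 * 157^1 = - 113982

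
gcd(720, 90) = 90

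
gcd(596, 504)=4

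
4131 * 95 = 392445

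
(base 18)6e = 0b1111010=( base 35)3h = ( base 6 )322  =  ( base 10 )122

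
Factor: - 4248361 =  - 13^1*173^1*1889^1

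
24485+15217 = 39702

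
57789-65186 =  - 7397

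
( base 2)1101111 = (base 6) 303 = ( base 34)39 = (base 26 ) 47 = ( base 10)111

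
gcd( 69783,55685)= 7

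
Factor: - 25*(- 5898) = 2^1*3^1*5^2 * 983^1 = 147450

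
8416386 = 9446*891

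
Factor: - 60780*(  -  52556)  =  3194353680 = 2^4*3^1*5^1*7^1*1013^1*1877^1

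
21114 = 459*46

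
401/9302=401/9302 = 0.04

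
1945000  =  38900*50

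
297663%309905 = 297663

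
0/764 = 0 = 0.00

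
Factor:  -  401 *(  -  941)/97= 377341/97=97^( - 1)*401^1 * 941^1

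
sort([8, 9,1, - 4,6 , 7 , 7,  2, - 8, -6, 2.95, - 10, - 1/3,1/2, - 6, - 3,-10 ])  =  [ - 10, - 10, - 8, - 6, - 6, - 4, - 3, - 1/3, 1/2, 1, 2, 2.95,6, 7,7,8, 9 ]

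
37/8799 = 37/8799 = 0.00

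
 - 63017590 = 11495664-74513254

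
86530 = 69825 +16705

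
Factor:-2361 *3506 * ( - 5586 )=46239042276  =  2^2*3^2 * 7^2 * 19^1*787^1 * 1753^1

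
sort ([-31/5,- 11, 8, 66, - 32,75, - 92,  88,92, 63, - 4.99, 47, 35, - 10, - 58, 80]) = [ - 92, - 58,  -  32, - 11,-10 , - 31/5, - 4.99,8,  35,47, 63,  66 , 75 , 80,88,92]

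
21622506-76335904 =  -  54713398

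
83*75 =6225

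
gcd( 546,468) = 78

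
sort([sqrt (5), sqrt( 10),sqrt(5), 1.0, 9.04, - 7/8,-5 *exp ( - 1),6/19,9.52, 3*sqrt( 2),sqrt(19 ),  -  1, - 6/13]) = [-5*exp( - 1 ), - 1,  -  7/8,-6/13,6/19,1.0, sqrt(5),  sqrt( 5 ) , sqrt(10), 3 * sqrt ( 2 ), sqrt ( 19 ),9.04, 9.52 ] 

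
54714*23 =1258422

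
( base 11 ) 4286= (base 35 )4lp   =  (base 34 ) 4ug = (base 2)1011000011100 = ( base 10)5660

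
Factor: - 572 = -2^2 *11^1*13^1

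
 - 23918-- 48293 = 24375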